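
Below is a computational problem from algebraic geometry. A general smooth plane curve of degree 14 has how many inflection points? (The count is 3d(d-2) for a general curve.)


For a general smooth plane curve C of degree d, the inflection points are
the intersection of C with its Hessian curve, which has degree 3(d-2).
By Bezout, the total intersection number is d * 3(d-2) = 14 * 36 = 504.
For a general curve every flex is ordinary, so each contributes
multiplicity 1 to C·Hess(C), and the number of distinct inflection
points is 3d(d-2).
Inflection points = 3*14*(14-2) = 3*14*12 = 504

504


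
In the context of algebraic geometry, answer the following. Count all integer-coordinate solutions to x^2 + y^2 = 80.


Systematically check integer values of x where x^2 <= 80.
For each valid x, check if 80 - x^2 is a perfect square.
x=4: 80 - 16 = 64, sqrt = 8 (valid)
x=8: 80 - 64 = 16, sqrt = 4 (valid)
Total integer solutions found: 8

8


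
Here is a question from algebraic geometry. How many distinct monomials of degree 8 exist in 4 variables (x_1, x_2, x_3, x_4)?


The number of degree-8 monomials in 4 variables is C(d+n-1, n-1).
= C(8+4-1, 4-1) = C(11, 3)
= 165

165


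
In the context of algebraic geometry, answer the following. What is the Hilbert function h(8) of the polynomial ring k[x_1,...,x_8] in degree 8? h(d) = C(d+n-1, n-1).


The Hilbert function for the polynomial ring in 8 variables is:
h(d) = C(d+n-1, n-1)
h(8) = C(8+8-1, 8-1) = C(15, 7)
= 15! / (7! * 8!)
= 6435

6435


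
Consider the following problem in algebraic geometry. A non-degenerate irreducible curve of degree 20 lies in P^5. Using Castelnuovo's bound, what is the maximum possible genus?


Castelnuovo's bound: write d - 1 = m(r-1) + epsilon with 0 <= epsilon < r-1.
d - 1 = 20 - 1 = 19
r - 1 = 5 - 1 = 4
19 = 4*4 + 3, so m = 4, epsilon = 3
pi(d, r) = m(m-1)(r-1)/2 + m*epsilon
= 4*3*4/2 + 4*3
= 48/2 + 12
= 24 + 12 = 36

36


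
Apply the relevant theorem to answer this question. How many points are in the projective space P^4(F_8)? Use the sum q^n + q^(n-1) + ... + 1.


P^4(F_8) has (q^(n+1) - 1)/(q - 1) points.
= 8^4 + 8^3 + 8^2 + 8^1 + 8^0
= 4096 + 512 + 64 + 8 + 1
= 4681

4681


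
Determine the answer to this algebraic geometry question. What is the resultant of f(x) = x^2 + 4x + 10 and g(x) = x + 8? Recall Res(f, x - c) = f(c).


For Res(f, x - c), we evaluate f at x = c.
f(-8) = (-8)^2 + 4*(-8) + 10
= 64 - 32 + 10
= 32 + 10 = 42
Res(f, g) = 42

42


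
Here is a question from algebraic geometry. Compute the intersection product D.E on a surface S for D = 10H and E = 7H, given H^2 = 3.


Using bilinearity of the intersection pairing on a surface S:
(aH).(bH) = ab * (H.H)
We have H^2 = 3.
D.E = (10H).(7H) = 10*7*3
= 70*3
= 210

210


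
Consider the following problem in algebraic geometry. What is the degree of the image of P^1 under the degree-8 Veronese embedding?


The Veronese variety v_8(P^1) has degree d^r.
d^r = 8^1 = 8

8


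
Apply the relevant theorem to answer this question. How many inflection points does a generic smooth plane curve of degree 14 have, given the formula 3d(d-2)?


For a general smooth plane curve C of degree d, the inflection points are
the intersection of C with its Hessian curve, which has degree 3(d-2).
By Bezout, the total intersection number is d * 3(d-2) = 14 * 36 = 504.
For a general curve every flex is ordinary, so each contributes
multiplicity 1 to C·Hess(C), and the number of distinct inflection
points is 3d(d-2).
Inflection points = 3*14*(14-2) = 3*14*12 = 504

504


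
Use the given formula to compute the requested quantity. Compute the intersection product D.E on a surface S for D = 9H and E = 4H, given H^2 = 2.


Using bilinearity of the intersection pairing on a surface S:
(aH).(bH) = ab * (H.H)
We have H^2 = 2.
D.E = (9H).(4H) = 9*4*2
= 36*2
= 72

72


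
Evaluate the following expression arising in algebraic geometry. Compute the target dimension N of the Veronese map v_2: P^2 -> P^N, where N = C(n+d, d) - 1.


The Veronese embedding v_d: P^n -> P^N maps each point to all
degree-d monomials in n+1 homogeneous coordinates.
N = C(n+d, d) - 1
N = C(2+2, 2) - 1
N = C(4, 2) - 1
C(4, 2) = 6
N = 6 - 1 = 5

5


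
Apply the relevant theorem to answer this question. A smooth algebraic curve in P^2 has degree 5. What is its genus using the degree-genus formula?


Using the genus formula for smooth plane curves:
g = (d-1)(d-2)/2
g = (5-1)(5-2)/2
g = 4*3/2
g = 12/2 = 6

6


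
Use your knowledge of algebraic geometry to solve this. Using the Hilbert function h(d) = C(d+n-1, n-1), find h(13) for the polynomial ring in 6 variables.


The Hilbert function for the polynomial ring in 6 variables is:
h(d) = C(d+n-1, n-1)
h(13) = C(13+6-1, 6-1) = C(18, 5)
= 18! / (5! * 13!)
= 8568

8568


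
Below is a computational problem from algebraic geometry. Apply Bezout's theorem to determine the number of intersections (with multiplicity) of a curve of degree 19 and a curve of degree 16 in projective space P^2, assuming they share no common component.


Bezout's theorem states the intersection count equals the product of degrees.
Intersection count = 19 * 16 = 304

304


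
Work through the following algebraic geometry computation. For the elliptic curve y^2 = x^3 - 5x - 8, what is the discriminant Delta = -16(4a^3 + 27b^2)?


Compute each component:
4a^3 = 4*(-5)^3 = 4*(-125) = -500
27b^2 = 27*(-8)^2 = 27*64 = 1728
4a^3 + 27b^2 = -500 + 1728 = 1228
Delta = -16*1228 = -19648

-19648


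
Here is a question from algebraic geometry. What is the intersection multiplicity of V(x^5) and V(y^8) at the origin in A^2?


The intersection multiplicity of V(x^a) and V(y^b) at the origin is:
I(O; V(x^5), V(y^8)) = dim_k(k[x,y]/(x^5, y^8))
A basis for k[x,y]/(x^5, y^8) is the set of monomials x^i * y^j
where 0 <= i < 5 and 0 <= j < 8.
The number of such monomials is 5 * 8 = 40

40


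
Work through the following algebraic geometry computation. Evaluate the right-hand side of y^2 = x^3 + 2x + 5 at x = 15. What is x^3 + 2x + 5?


Compute x^3 + 2x + 5 at x = 15:
x^3 = 15^3 = 3375
2*x = 2*15 = 30
Sum: 3375 + 30 + 5 = 3410

3410


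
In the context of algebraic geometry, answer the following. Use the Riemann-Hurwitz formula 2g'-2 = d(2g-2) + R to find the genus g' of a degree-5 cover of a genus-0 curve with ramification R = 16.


Riemann-Hurwitz formula: 2g' - 2 = d(2g - 2) + R
Given: d = 5, g = 0, R = 16
2g' - 2 = 5*(2*0 - 2) + 16
2g' - 2 = 5*(-2) + 16
2g' - 2 = -10 + 16 = 6
2g' = 8
g' = 4

4


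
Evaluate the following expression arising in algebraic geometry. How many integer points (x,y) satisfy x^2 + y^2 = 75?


Systematically check integer values of x where x^2 <= 75.
For each valid x, check if 75 - x^2 is a perfect square.
Total integer solutions found: 0

0


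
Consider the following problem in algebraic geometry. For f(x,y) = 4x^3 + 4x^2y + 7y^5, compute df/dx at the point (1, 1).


df/dx = 3*4*x^2 + 2*4*x^1*y
At (1,1): 3*4*1^2 + 2*4*1^1*1
= 12 + 8
= 20

20


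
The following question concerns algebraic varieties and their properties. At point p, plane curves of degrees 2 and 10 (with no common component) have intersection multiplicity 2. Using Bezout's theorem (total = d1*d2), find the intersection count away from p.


By Bezout's theorem, the total intersection number is d1 * d2.
Total = 2 * 10 = 20
Intersection multiplicity at p = 2
Remaining intersections = 20 - 2 = 18

18


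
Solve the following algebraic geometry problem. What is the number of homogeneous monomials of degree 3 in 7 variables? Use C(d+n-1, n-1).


The number of degree-3 monomials in 7 variables is C(d+n-1, n-1).
= C(3+7-1, 7-1) = C(9, 6)
= 84

84


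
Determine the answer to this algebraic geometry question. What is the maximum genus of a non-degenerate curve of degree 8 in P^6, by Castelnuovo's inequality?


Castelnuovo's bound: write d - 1 = m(r-1) + epsilon with 0 <= epsilon < r-1.
d - 1 = 8 - 1 = 7
r - 1 = 6 - 1 = 5
7 = 1*5 + 2, so m = 1, epsilon = 2
pi(d, r) = m(m-1)(r-1)/2 + m*epsilon
= 1*0*5/2 + 1*2
= 0/2 + 2
= 0 + 2 = 2

2


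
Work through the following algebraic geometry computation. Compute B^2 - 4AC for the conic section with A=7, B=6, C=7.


The discriminant of a conic Ax^2 + Bxy + Cy^2 + ... = 0 is B^2 - 4AC.
B^2 = 6^2 = 36
4AC = 4*7*7 = 196
Discriminant = 36 - 196 = -160

-160


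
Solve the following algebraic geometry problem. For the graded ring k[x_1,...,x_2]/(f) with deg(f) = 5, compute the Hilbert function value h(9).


For R = k[x_1,...,x_n]/(f) with f homogeneous of degree e:
The Hilbert series is (1 - t^e)/(1 - t)^n.
So h(d) = C(d+n-1, n-1) - C(d-e+n-1, n-1) for d >= e.
With n=2, e=5, d=9:
C(9+2-1, 2-1) = C(10, 1) = 10
C(9-5+2-1, 2-1) = C(5, 1) = 5
h(9) = 10 - 5 = 5

5


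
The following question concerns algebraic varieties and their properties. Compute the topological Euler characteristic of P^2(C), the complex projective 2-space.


The complex projective space P^2 has one cell in each even real dimension 0, 2, ..., 4.
The cohomology groups are H^{2k}(P^2) = Z for k = 0,...,2, and 0 otherwise.
Euler characteristic = sum of Betti numbers = 1 per even-dimensional cohomology group.
chi(P^2) = 2 + 1 = 3

3


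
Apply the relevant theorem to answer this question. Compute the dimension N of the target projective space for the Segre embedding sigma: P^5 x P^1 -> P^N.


The Segre embedding maps P^m x P^n into P^N via
all products of coordinates from each factor.
N = (m+1)(n+1) - 1
N = (5+1)(1+1) - 1
N = 6*2 - 1
N = 12 - 1 = 11

11


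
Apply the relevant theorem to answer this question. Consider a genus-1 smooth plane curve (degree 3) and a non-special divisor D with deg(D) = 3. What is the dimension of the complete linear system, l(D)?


First, compute the genus of a smooth plane curve of degree 3:
g = (d-1)(d-2)/2 = (3-1)(3-2)/2 = 1
For a non-special divisor D (i.e., h^1(D) = 0), Riemann-Roch gives:
l(D) = deg(D) - g + 1
Since deg(D) = 3 >= 2g - 1 = 1, D is non-special.
l(D) = 3 - 1 + 1 = 3

3


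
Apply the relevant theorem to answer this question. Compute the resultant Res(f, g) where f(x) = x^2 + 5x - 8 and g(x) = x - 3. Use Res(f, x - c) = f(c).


For Res(f, x - c), we evaluate f at x = c.
f(3) = 3^2 + 5*3 - 8
= 9 + 15 - 8
= 24 - 8 = 16
Res(f, g) = 16

16


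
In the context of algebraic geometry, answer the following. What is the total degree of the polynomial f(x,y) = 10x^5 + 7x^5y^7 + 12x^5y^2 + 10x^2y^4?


Examine each term for its total degree (sum of exponents).
  Term '10x^5' has total degree 5+0 = 5.
  Term '7x^5y^7' has total degree 5+7 = 12.
  Term '12x^5y^2' has total degree 5+2 = 7.
  Term '10x^2y^4' has total degree 2+4 = 6.
The maximum total degree among all terms is 12.

12


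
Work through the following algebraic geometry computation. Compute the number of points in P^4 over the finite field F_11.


P^4(F_11) has (q^(n+1) - 1)/(q - 1) points.
= 11^4 + 11^3 + 11^2 + 11^1 + 11^0
= 14641 + 1331 + 121 + 11 + 1
= 16105

16105


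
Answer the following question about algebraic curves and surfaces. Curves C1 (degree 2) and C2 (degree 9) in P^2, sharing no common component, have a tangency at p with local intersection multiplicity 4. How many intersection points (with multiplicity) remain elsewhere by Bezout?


By Bezout's theorem, the total intersection number is d1 * d2.
Total = 2 * 9 = 18
Intersection multiplicity at p = 4
Remaining intersections = 18 - 4 = 14

14


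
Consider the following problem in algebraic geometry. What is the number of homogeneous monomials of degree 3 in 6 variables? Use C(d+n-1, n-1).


The number of degree-3 monomials in 6 variables is C(d+n-1, n-1).
= C(3+6-1, 6-1) = C(8, 5)
= 56

56


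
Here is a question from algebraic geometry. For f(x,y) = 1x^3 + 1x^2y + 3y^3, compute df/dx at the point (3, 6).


df/dx = 3*1*x^2 + 2*1*x^1*y
At (3,6): 3*1*3^2 + 2*1*3^1*6
= 27 + 36
= 63

63


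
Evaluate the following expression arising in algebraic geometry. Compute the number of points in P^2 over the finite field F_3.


P^2(F_3) has (q^(n+1) - 1)/(q - 1) points.
= 3^2 + 3^1 + 3^0
= 9 + 3 + 1
= 13

13


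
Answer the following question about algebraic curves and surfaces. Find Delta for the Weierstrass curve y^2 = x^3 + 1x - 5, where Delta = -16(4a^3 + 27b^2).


Compute each component:
4a^3 = 4*1^3 = 4*1 = 4
27b^2 = 27*(-5)^2 = 27*25 = 675
4a^3 + 27b^2 = 4 + 675 = 679
Delta = -16*679 = -10864

-10864


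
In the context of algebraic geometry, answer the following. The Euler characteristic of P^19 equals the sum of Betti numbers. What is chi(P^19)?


The complex projective space P^19 has one cell in each even real dimension 0, 2, ..., 38.
The cohomology groups are H^{2k}(P^19) = Z for k = 0,...,19, and 0 otherwise.
Euler characteristic = sum of Betti numbers = 1 per even-dimensional cohomology group.
chi(P^19) = 19 + 1 = 20

20


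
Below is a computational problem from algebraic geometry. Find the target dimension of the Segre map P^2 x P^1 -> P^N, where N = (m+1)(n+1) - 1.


The Segre embedding maps P^m x P^n into P^N via
all products of coordinates from each factor.
N = (m+1)(n+1) - 1
N = (2+1)(1+1) - 1
N = 3*2 - 1
N = 6 - 1 = 5

5


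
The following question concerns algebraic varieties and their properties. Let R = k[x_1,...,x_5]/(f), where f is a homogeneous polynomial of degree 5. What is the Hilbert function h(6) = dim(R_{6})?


For R = k[x_1,...,x_n]/(f) with f homogeneous of degree e:
The Hilbert series is (1 - t^e)/(1 - t)^n.
So h(d) = C(d+n-1, n-1) - C(d-e+n-1, n-1) for d >= e.
With n=5, e=5, d=6:
C(6+5-1, 5-1) = C(10, 4) = 210
C(6-5+5-1, 5-1) = C(5, 4) = 5
h(6) = 210 - 5 = 205

205


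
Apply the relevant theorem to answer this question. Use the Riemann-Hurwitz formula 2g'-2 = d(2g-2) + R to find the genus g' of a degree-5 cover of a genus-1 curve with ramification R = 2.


Riemann-Hurwitz formula: 2g' - 2 = d(2g - 2) + R
Given: d = 5, g = 1, R = 2
2g' - 2 = 5*(2*1 - 2) + 2
2g' - 2 = 5*0 + 2
2g' - 2 = 0 + 2 = 2
2g' = 4
g' = 2

2


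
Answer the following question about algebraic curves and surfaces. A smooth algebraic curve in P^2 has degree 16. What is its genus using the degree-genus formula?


Using the genus formula for smooth plane curves:
g = (d-1)(d-2)/2
g = (16-1)(16-2)/2
g = 15*14/2
g = 210/2 = 105

105


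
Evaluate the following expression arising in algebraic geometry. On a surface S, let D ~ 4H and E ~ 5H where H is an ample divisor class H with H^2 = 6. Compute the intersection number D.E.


Using bilinearity of the intersection pairing on a surface S:
(aH).(bH) = ab * (H.H)
We have H^2 = 6.
D.E = (4H).(5H) = 4*5*6
= 20*6
= 120

120


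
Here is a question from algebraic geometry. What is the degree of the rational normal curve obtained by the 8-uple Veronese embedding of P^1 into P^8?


The rational normal curve in P^8 is the image of P^1 under the 8-uple Veronese.
A general hyperplane in P^8 pulls back to a degree-8 form on P^1, which has 8 zeros,
so the curve meets a general hyperplane in 8 points. Degree = 8.

8


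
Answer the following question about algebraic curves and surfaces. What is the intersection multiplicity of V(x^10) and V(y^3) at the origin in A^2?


The intersection multiplicity of V(x^a) and V(y^b) at the origin is:
I(O; V(x^10), V(y^3)) = dim_k(k[x,y]/(x^10, y^3))
A basis for k[x,y]/(x^10, y^3) is the set of monomials x^i * y^j
where 0 <= i < 10 and 0 <= j < 3.
The number of such monomials is 10 * 3 = 30

30


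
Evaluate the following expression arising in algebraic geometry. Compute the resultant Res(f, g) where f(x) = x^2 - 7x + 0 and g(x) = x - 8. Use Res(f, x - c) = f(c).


For Res(f, x - c), we evaluate f at x = c.
f(8) = 8^2 - 7*8 + 0
= 64 - 56 + 0
= 8 + 0 = 8
Res(f, g) = 8

8


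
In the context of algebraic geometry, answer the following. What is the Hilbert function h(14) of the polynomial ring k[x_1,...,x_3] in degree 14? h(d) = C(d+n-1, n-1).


The Hilbert function for the polynomial ring in 3 variables is:
h(d) = C(d+n-1, n-1)
h(14) = C(14+3-1, 3-1) = C(16, 2)
= 16! / (2! * 14!)
= 120

120


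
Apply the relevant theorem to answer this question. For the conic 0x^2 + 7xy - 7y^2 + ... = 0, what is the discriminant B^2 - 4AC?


The discriminant of a conic Ax^2 + Bxy + Cy^2 + ... = 0 is B^2 - 4AC.
B^2 = 7^2 = 49
4AC = 4*0*(-7) = 0
Discriminant = 49 + 0 = 49

49


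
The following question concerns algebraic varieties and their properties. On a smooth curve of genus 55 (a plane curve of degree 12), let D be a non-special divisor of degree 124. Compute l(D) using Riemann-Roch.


First, compute the genus of a smooth plane curve of degree 12:
g = (d-1)(d-2)/2 = (12-1)(12-2)/2 = 55
For a non-special divisor D (i.e., h^1(D) = 0), Riemann-Roch gives:
l(D) = deg(D) - g + 1
Since deg(D) = 124 >= 2g - 1 = 109, D is non-special.
l(D) = 124 - 55 + 1 = 70

70


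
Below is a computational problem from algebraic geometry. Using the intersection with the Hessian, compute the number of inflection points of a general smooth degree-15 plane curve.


For a general smooth plane curve C of degree d, the inflection points are
the intersection of C with its Hessian curve, which has degree 3(d-2).
By Bezout, the total intersection number is d * 3(d-2) = 15 * 39 = 585.
For a general curve every flex is ordinary, so each contributes
multiplicity 1 to C·Hess(C), and the number of distinct inflection
points is 3d(d-2).
Inflection points = 3*15*(15-2) = 3*15*13 = 585

585


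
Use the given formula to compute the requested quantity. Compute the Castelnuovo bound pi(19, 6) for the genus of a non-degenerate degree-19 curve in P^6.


Castelnuovo's bound: write d - 1 = m(r-1) + epsilon with 0 <= epsilon < r-1.
d - 1 = 19 - 1 = 18
r - 1 = 6 - 1 = 5
18 = 3*5 + 3, so m = 3, epsilon = 3
pi(d, r) = m(m-1)(r-1)/2 + m*epsilon
= 3*2*5/2 + 3*3
= 30/2 + 9
= 15 + 9 = 24

24


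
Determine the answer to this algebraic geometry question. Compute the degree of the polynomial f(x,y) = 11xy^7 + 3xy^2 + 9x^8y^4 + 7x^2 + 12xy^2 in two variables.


Examine each term for its total degree (sum of exponents).
  Term '11xy^7' has total degree 1+7 = 8.
  Term '3xy^2' has total degree 1+2 = 3.
  Term '9x^8y^4' has total degree 8+4 = 12.
  Term '7x^2' has total degree 2+0 = 2.
  Term '12xy^2' has total degree 1+2 = 3.
The maximum total degree among all terms is 12.

12


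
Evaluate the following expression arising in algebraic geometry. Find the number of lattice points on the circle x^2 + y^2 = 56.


Systematically check integer values of x where x^2 <= 56.
For each valid x, check if 56 - x^2 is a perfect square.
Total integer solutions found: 0

0


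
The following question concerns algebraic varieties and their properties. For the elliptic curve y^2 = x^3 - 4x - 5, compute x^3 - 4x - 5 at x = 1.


Compute x^3 - 4x - 5 at x = 1:
x^3 = 1^3 = 1
(-4)*x = (-4)*1 = -4
Sum: 1 - 4 - 5 = -8

-8


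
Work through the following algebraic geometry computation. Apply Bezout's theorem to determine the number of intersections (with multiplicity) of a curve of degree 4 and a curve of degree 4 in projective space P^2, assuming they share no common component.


Bezout's theorem states the intersection count equals the product of degrees.
Intersection count = 4 * 4 = 16

16


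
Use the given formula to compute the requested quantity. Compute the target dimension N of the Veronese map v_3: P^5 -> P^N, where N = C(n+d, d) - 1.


The Veronese embedding v_d: P^n -> P^N maps each point to all
degree-d monomials in n+1 homogeneous coordinates.
N = C(n+d, d) - 1
N = C(5+3, 3) - 1
N = C(8, 3) - 1
C(8, 3) = 56
N = 56 - 1 = 55

55


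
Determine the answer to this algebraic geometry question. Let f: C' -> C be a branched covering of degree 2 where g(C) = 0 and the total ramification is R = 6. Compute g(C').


Riemann-Hurwitz formula: 2g' - 2 = d(2g - 2) + R
Given: d = 2, g = 0, R = 6
2g' - 2 = 2*(2*0 - 2) + 6
2g' - 2 = 2*(-2) + 6
2g' - 2 = -4 + 6 = 2
2g' = 4
g' = 2

2


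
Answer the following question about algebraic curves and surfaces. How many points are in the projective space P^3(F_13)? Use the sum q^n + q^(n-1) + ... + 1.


P^3(F_13) has (q^(n+1) - 1)/(q - 1) points.
= 13^3 + 13^2 + 13^1 + 13^0
= 2197 + 169 + 13 + 1
= 2380

2380


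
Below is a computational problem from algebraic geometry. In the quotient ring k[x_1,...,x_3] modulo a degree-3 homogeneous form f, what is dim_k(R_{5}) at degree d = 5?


For R = k[x_1,...,x_n]/(f) with f homogeneous of degree e:
The Hilbert series is (1 - t^e)/(1 - t)^n.
So h(d) = C(d+n-1, n-1) - C(d-e+n-1, n-1) for d >= e.
With n=3, e=3, d=5:
C(5+3-1, 3-1) = C(7, 2) = 21
C(5-3+3-1, 3-1) = C(4, 2) = 6
h(5) = 21 - 6 = 15

15


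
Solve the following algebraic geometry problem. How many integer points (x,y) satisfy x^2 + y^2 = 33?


Systematically check integer values of x where x^2 <= 33.
For each valid x, check if 33 - x^2 is a perfect square.
Total integer solutions found: 0

0


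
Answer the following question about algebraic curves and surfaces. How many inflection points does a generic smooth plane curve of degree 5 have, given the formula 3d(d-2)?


For a general smooth plane curve C of degree d, the inflection points are
the intersection of C with its Hessian curve, which has degree 3(d-2).
By Bezout, the total intersection number is d * 3(d-2) = 5 * 9 = 45.
For a general curve every flex is ordinary, so each contributes
multiplicity 1 to C·Hess(C), and the number of distinct inflection
points is 3d(d-2).
Inflection points = 3*5*(5-2) = 3*5*3 = 45

45


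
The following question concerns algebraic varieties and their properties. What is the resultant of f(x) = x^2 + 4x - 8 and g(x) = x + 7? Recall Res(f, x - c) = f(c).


For Res(f, x - c), we evaluate f at x = c.
f(-7) = (-7)^2 + 4*(-7) - 8
= 49 - 28 - 8
= 21 - 8 = 13
Res(f, g) = 13

13


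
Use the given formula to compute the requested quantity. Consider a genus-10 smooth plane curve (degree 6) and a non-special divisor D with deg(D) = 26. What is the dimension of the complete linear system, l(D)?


First, compute the genus of a smooth plane curve of degree 6:
g = (d-1)(d-2)/2 = (6-1)(6-2)/2 = 10
For a non-special divisor D (i.e., h^1(D) = 0), Riemann-Roch gives:
l(D) = deg(D) - g + 1
Since deg(D) = 26 >= 2g - 1 = 19, D is non-special.
l(D) = 26 - 10 + 1 = 17

17


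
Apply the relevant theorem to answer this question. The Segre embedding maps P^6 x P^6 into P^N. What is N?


The Segre embedding maps P^m x P^n into P^N via
all products of coordinates from each factor.
N = (m+1)(n+1) - 1
N = (6+1)(6+1) - 1
N = 7*7 - 1
N = 49 - 1 = 48

48


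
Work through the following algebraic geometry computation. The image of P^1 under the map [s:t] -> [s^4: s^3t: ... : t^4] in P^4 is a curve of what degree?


The rational normal curve in P^4 is the image of P^1 under the 4-uple Veronese.
A general hyperplane in P^4 pulls back to a degree-4 form on P^1, which has 4 zeros,
so the curve meets a general hyperplane in 4 points. Degree = 4.

4


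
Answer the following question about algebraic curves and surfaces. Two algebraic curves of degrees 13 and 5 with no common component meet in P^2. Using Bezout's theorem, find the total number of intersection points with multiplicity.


Bezout's theorem states the intersection count equals the product of degrees.
Intersection count = 13 * 5 = 65

65


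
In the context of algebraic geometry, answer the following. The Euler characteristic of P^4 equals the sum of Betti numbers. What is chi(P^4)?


The complex projective space P^4 has one cell in each even real dimension 0, 2, ..., 8.
The cohomology groups are H^{2k}(P^4) = Z for k = 0,...,4, and 0 otherwise.
Euler characteristic = sum of Betti numbers = 1 per even-dimensional cohomology group.
chi(P^4) = 4 + 1 = 5

5


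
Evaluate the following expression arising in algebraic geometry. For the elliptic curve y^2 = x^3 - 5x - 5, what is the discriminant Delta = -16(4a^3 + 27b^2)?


Compute each component:
4a^3 = 4*(-5)^3 = 4*(-125) = -500
27b^2 = 27*(-5)^2 = 27*25 = 675
4a^3 + 27b^2 = -500 + 675 = 175
Delta = -16*175 = -2800

-2800


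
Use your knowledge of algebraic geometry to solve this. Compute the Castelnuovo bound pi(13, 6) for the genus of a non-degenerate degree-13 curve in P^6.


Castelnuovo's bound: write d - 1 = m(r-1) + epsilon with 0 <= epsilon < r-1.
d - 1 = 13 - 1 = 12
r - 1 = 6 - 1 = 5
12 = 2*5 + 2, so m = 2, epsilon = 2
pi(d, r) = m(m-1)(r-1)/2 + m*epsilon
= 2*1*5/2 + 2*2
= 10/2 + 4
= 5 + 4 = 9

9


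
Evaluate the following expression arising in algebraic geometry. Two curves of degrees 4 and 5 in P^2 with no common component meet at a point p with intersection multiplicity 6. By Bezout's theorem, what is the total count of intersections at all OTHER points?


By Bezout's theorem, the total intersection number is d1 * d2.
Total = 4 * 5 = 20
Intersection multiplicity at p = 6
Remaining intersections = 20 - 6 = 14

14


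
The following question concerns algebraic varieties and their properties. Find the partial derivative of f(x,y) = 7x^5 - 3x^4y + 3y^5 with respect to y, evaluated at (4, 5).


df/dy = (-3)*x^4 + 5*3*y^4
At (4,5): (-3)*4^4 + 5*3*5^4
= -768 + 9375
= 8607

8607


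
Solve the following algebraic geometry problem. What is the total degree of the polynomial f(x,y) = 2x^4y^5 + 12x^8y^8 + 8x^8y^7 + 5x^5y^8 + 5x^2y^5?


Examine each term for its total degree (sum of exponents).
  Term '2x^4y^5' has total degree 4+5 = 9.
  Term '12x^8y^8' has total degree 8+8 = 16.
  Term '8x^8y^7' has total degree 8+7 = 15.
  Term '5x^5y^8' has total degree 5+8 = 13.
  Term '5x^2y^5' has total degree 2+5 = 7.
The maximum total degree among all terms is 16.

16


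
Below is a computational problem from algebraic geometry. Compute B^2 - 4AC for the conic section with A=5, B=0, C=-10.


The discriminant of a conic Ax^2 + Bxy + Cy^2 + ... = 0 is B^2 - 4AC.
B^2 = 0^2 = 0
4AC = 4*5*(-10) = -200
Discriminant = 0 + 200 = 200

200


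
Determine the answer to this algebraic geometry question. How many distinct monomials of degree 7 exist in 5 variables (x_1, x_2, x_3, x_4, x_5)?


The number of degree-7 monomials in 5 variables is C(d+n-1, n-1).
= C(7+5-1, 5-1) = C(11, 4)
= 330

330


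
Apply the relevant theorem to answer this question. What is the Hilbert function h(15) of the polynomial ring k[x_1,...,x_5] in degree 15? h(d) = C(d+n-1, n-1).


The Hilbert function for the polynomial ring in 5 variables is:
h(d) = C(d+n-1, n-1)
h(15) = C(15+5-1, 5-1) = C(19, 4)
= 19! / (4! * 15!)
= 3876

3876


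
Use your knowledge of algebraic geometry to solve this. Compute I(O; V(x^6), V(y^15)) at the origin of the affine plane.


The intersection multiplicity of V(x^a) and V(y^b) at the origin is:
I(O; V(x^6), V(y^15)) = dim_k(k[x,y]/(x^6, y^15))
A basis for k[x,y]/(x^6, y^15) is the set of monomials x^i * y^j
where 0 <= i < 6 and 0 <= j < 15.
The number of such monomials is 6 * 15 = 90

90


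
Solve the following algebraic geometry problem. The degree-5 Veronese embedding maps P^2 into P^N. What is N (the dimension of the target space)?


The Veronese embedding v_d: P^n -> P^N maps each point to all
degree-d monomials in n+1 homogeneous coordinates.
N = C(n+d, d) - 1
N = C(2+5, 5) - 1
N = C(7, 5) - 1
C(7, 5) = 21
N = 21 - 1 = 20

20


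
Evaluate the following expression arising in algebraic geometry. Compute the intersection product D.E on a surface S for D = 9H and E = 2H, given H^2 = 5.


Using bilinearity of the intersection pairing on a surface S:
(aH).(bH) = ab * (H.H)
We have H^2 = 5.
D.E = (9H).(2H) = 9*2*5
= 18*5
= 90

90


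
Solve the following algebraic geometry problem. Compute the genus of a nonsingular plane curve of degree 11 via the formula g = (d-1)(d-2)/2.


Using the genus formula for smooth plane curves:
g = (d-1)(d-2)/2
g = (11-1)(11-2)/2
g = 10*9/2
g = 90/2 = 45

45


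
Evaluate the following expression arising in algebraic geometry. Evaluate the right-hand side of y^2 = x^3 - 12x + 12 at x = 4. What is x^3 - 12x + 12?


Compute x^3 - 12x + 12 at x = 4:
x^3 = 4^3 = 64
(-12)*x = (-12)*4 = -48
Sum: 64 - 48 + 12 = 28

28


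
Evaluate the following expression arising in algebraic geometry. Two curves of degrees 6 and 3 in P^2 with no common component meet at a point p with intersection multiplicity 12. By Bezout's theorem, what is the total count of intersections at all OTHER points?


By Bezout's theorem, the total intersection number is d1 * d2.
Total = 6 * 3 = 18
Intersection multiplicity at p = 12
Remaining intersections = 18 - 12 = 6

6


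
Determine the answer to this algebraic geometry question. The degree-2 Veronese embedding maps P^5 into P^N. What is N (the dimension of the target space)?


The Veronese embedding v_d: P^n -> P^N maps each point to all
degree-d monomials in n+1 homogeneous coordinates.
N = C(n+d, d) - 1
N = C(5+2, 2) - 1
N = C(7, 2) - 1
C(7, 2) = 21
N = 21 - 1 = 20

20


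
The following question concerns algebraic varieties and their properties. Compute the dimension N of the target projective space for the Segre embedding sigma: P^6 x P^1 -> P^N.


The Segre embedding maps P^m x P^n into P^N via
all products of coordinates from each factor.
N = (m+1)(n+1) - 1
N = (6+1)(1+1) - 1
N = 7*2 - 1
N = 14 - 1 = 13

13


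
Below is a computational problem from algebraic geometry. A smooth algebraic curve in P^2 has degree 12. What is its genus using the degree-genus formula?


Using the genus formula for smooth plane curves:
g = (d-1)(d-2)/2
g = (12-1)(12-2)/2
g = 11*10/2
g = 110/2 = 55

55


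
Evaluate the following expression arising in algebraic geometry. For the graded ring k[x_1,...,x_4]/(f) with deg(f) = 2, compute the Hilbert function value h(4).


For R = k[x_1,...,x_n]/(f) with f homogeneous of degree e:
The Hilbert series is (1 - t^e)/(1 - t)^n.
So h(d) = C(d+n-1, n-1) - C(d-e+n-1, n-1) for d >= e.
With n=4, e=2, d=4:
C(4+4-1, 4-1) = C(7, 3) = 35
C(4-2+4-1, 4-1) = C(5, 3) = 10
h(4) = 35 - 10 = 25

25


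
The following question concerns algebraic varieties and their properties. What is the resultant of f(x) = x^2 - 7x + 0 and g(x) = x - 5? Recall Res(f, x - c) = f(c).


For Res(f, x - c), we evaluate f at x = c.
f(5) = 5^2 - 7*5 + 0
= 25 - 35 + 0
= -10 + 0 = -10
Res(f, g) = -10

-10


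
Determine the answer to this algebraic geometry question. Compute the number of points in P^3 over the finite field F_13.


P^3(F_13) has (q^(n+1) - 1)/(q - 1) points.
= 13^3 + 13^2 + 13^1 + 13^0
= 2197 + 169 + 13 + 1
= 2380

2380


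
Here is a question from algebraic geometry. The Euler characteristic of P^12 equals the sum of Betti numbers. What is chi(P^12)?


The complex projective space P^12 has one cell in each even real dimension 0, 2, ..., 24.
The cohomology groups are H^{2k}(P^12) = Z for k = 0,...,12, and 0 otherwise.
Euler characteristic = sum of Betti numbers = 1 per even-dimensional cohomology group.
chi(P^12) = 12 + 1 = 13

13


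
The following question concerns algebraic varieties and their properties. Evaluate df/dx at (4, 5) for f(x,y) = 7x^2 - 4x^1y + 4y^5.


df/dx = 2*7*x^1 + 1*(-4)*x^0*y
At (4,5): 2*7*4^1 + 1*(-4)*4^0*5
= 56 - 20
= 36

36


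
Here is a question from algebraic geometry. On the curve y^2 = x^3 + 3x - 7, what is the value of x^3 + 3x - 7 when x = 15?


Compute x^3 + 3x - 7 at x = 15:
x^3 = 15^3 = 3375
3*x = 3*15 = 45
Sum: 3375 + 45 - 7 = 3413

3413


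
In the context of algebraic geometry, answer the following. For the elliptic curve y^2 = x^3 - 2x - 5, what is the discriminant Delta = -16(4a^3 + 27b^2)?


Compute each component:
4a^3 = 4*(-2)^3 = 4*(-8) = -32
27b^2 = 27*(-5)^2 = 27*25 = 675
4a^3 + 27b^2 = -32 + 675 = 643
Delta = -16*643 = -10288

-10288


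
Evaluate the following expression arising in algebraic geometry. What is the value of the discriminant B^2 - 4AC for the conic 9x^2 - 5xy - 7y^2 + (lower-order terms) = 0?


The discriminant of a conic Ax^2 + Bxy + Cy^2 + ... = 0 is B^2 - 4AC.
B^2 = (-5)^2 = 25
4AC = 4*9*(-7) = -252
Discriminant = 25 + 252 = 277

277


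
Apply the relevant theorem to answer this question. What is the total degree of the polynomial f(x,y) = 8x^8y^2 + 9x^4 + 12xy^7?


Examine each term for its total degree (sum of exponents).
  Term '8x^8y^2' has total degree 8+2 = 10.
  Term '9x^4' has total degree 4+0 = 4.
  Term '12xy^7' has total degree 1+7 = 8.
The maximum total degree among all terms is 10.

10


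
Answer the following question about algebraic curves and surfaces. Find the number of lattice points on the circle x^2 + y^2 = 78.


Systematically check integer values of x where x^2 <= 78.
For each valid x, check if 78 - x^2 is a perfect square.
Total integer solutions found: 0

0


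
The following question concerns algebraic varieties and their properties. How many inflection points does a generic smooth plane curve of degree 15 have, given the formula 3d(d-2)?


For a general smooth plane curve C of degree d, the inflection points are
the intersection of C with its Hessian curve, which has degree 3(d-2).
By Bezout, the total intersection number is d * 3(d-2) = 15 * 39 = 585.
For a general curve every flex is ordinary, so each contributes
multiplicity 1 to C·Hess(C), and the number of distinct inflection
points is 3d(d-2).
Inflection points = 3*15*(15-2) = 3*15*13 = 585

585


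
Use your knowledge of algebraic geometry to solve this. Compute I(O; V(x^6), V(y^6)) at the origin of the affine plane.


The intersection multiplicity of V(x^a) and V(y^b) at the origin is:
I(O; V(x^6), V(y^6)) = dim_k(k[x,y]/(x^6, y^6))
A basis for k[x,y]/(x^6, y^6) is the set of monomials x^i * y^j
where 0 <= i < 6 and 0 <= j < 6.
The number of such monomials is 6 * 6 = 36

36


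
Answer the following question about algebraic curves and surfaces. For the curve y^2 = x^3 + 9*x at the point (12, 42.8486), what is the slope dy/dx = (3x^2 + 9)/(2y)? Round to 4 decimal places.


Using implicit differentiation of y^2 = x^3 + 9*x:
2y * dy/dx = 3x^2 + 9
dy/dx = (3x^2 + 9)/(2y)
Numerator: 3*12^2 + 9 = 441
Denominator: 2*42.8486 = 85.6972
dy/dx = 441/85.6972 = 5.1460

5.1460


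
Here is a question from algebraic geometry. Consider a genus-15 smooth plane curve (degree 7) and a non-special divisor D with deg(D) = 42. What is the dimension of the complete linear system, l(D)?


First, compute the genus of a smooth plane curve of degree 7:
g = (d-1)(d-2)/2 = (7-1)(7-2)/2 = 15
For a non-special divisor D (i.e., h^1(D) = 0), Riemann-Roch gives:
l(D) = deg(D) - g + 1
Since deg(D) = 42 >= 2g - 1 = 29, D is non-special.
l(D) = 42 - 15 + 1 = 28

28


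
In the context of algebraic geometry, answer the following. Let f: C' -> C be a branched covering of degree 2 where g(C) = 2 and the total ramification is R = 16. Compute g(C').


Riemann-Hurwitz formula: 2g' - 2 = d(2g - 2) + R
Given: d = 2, g = 2, R = 16
2g' - 2 = 2*(2*2 - 2) + 16
2g' - 2 = 2*2 + 16
2g' - 2 = 4 + 16 = 20
2g' = 22
g' = 11

11


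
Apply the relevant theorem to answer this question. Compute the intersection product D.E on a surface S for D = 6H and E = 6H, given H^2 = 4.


Using bilinearity of the intersection pairing on a surface S:
(aH).(bH) = ab * (H.H)
We have H^2 = 4.
D.E = (6H).(6H) = 6*6*4
= 36*4
= 144

144


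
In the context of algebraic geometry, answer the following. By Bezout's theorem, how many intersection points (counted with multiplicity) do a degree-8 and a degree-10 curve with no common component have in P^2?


Bezout's theorem states the intersection count equals the product of degrees.
Intersection count = 8 * 10 = 80

80


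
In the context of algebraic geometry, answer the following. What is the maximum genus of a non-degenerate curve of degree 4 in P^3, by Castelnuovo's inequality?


Castelnuovo's bound: write d - 1 = m(r-1) + epsilon with 0 <= epsilon < r-1.
d - 1 = 4 - 1 = 3
r - 1 = 3 - 1 = 2
3 = 1*2 + 1, so m = 1, epsilon = 1
pi(d, r) = m(m-1)(r-1)/2 + m*epsilon
= 1*0*2/2 + 1*1
= 0/2 + 1
= 0 + 1 = 1

1


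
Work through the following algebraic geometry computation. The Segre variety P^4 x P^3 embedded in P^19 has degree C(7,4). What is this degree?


The degree of the Segre variety P^4 x P^3 is C(m+n, m).
= C(7, 4)
= 35

35


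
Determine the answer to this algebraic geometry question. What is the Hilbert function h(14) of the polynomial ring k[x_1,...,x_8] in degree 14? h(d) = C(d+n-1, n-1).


The Hilbert function for the polynomial ring in 8 variables is:
h(d) = C(d+n-1, n-1)
h(14) = C(14+8-1, 8-1) = C(21, 7)
= 21! / (7! * 14!)
= 116280

116280


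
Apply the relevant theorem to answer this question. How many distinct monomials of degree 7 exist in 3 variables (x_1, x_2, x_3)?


The number of degree-7 monomials in 3 variables is C(d+n-1, n-1).
= C(7+3-1, 3-1) = C(9, 2)
= 36

36


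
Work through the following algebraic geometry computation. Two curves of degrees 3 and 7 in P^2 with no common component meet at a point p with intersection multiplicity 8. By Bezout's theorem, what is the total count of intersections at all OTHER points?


By Bezout's theorem, the total intersection number is d1 * d2.
Total = 3 * 7 = 21
Intersection multiplicity at p = 8
Remaining intersections = 21 - 8 = 13

13


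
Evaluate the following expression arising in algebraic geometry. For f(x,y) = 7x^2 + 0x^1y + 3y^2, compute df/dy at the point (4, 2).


df/dy = 0*x^1 + 2*3*y^1
At (4,2): 0*4^1 + 2*3*2^1
= 0 + 12
= 12

12


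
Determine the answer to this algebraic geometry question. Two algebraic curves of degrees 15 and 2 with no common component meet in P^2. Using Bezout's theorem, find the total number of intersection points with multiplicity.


Bezout's theorem states the intersection count equals the product of degrees.
Intersection count = 15 * 2 = 30

30


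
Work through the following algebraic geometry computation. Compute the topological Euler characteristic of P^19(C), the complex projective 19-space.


The complex projective space P^19 has one cell in each even real dimension 0, 2, ..., 38.
The cohomology groups are H^{2k}(P^19) = Z for k = 0,...,19, and 0 otherwise.
Euler characteristic = sum of Betti numbers = 1 per even-dimensional cohomology group.
chi(P^19) = 19 + 1 = 20

20


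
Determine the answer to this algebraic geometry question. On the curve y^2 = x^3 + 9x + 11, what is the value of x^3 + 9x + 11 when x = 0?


Compute x^3 + 9x + 11 at x = 0:
x^3 = 0^3 = 0
9*x = 9*0 = 0
Sum: 0 + 0 + 11 = 11

11


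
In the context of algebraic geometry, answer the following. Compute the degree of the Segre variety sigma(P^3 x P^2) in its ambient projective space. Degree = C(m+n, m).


The degree of the Segre variety P^3 x P^2 is C(m+n, m).
= C(5, 3)
= 10

10


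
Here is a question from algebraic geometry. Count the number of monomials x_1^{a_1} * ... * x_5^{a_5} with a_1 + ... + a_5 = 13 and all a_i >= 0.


The number of degree-13 monomials in 5 variables is C(d+n-1, n-1).
= C(13+5-1, 5-1) = C(17, 4)
= 2380

2380


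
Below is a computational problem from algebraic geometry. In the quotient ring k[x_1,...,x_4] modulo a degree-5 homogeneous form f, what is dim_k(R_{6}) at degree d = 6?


For R = k[x_1,...,x_n]/(f) with f homogeneous of degree e:
The Hilbert series is (1 - t^e)/(1 - t)^n.
So h(d) = C(d+n-1, n-1) - C(d-e+n-1, n-1) for d >= e.
With n=4, e=5, d=6:
C(6+4-1, 4-1) = C(9, 3) = 84
C(6-5+4-1, 4-1) = C(4, 3) = 4
h(6) = 84 - 4 = 80

80


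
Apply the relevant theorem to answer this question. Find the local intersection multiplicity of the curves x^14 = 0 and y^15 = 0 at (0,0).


The intersection multiplicity of V(x^a) and V(y^b) at the origin is:
I(O; V(x^14), V(y^15)) = dim_k(k[x,y]/(x^14, y^15))
A basis for k[x,y]/(x^14, y^15) is the set of monomials x^i * y^j
where 0 <= i < 14 and 0 <= j < 15.
The number of such monomials is 14 * 15 = 210

210
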